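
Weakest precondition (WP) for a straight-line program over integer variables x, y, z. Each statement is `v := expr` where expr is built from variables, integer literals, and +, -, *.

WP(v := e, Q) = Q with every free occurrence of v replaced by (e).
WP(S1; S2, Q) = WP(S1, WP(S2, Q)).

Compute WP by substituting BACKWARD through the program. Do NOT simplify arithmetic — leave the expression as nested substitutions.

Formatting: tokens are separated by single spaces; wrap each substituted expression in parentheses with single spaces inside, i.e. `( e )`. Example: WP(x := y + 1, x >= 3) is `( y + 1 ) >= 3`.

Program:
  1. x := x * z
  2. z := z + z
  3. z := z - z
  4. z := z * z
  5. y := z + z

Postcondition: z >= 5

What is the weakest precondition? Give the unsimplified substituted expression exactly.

Answer: ( ( ( z + z ) - ( z + z ) ) * ( ( z + z ) - ( z + z ) ) ) >= 5

Derivation:
post: z >= 5
stmt 5: y := z + z  -- replace 0 occurrence(s) of y with (z + z)
  => z >= 5
stmt 4: z := z * z  -- replace 1 occurrence(s) of z with (z * z)
  => ( z * z ) >= 5
stmt 3: z := z - z  -- replace 2 occurrence(s) of z with (z - z)
  => ( ( z - z ) * ( z - z ) ) >= 5
stmt 2: z := z + z  -- replace 4 occurrence(s) of z with (z + z)
  => ( ( ( z + z ) - ( z + z ) ) * ( ( z + z ) - ( z + z ) ) ) >= 5
stmt 1: x := x * z  -- replace 0 occurrence(s) of x with (x * z)
  => ( ( ( z + z ) - ( z + z ) ) * ( ( z + z ) - ( z + z ) ) ) >= 5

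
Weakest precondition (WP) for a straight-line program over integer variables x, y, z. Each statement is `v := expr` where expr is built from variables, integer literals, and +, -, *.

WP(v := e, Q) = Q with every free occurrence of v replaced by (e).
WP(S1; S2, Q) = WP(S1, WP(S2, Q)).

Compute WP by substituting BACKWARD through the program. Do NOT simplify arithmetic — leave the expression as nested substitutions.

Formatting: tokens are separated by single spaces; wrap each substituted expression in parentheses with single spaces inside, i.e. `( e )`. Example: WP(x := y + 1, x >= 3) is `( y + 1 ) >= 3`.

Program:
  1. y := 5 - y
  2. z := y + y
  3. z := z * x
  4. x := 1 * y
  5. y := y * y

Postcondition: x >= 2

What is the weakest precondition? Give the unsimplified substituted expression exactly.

post: x >= 2
stmt 5: y := y * y  -- replace 0 occurrence(s) of y with (y * y)
  => x >= 2
stmt 4: x := 1 * y  -- replace 1 occurrence(s) of x with (1 * y)
  => ( 1 * y ) >= 2
stmt 3: z := z * x  -- replace 0 occurrence(s) of z with (z * x)
  => ( 1 * y ) >= 2
stmt 2: z := y + y  -- replace 0 occurrence(s) of z with (y + y)
  => ( 1 * y ) >= 2
stmt 1: y := 5 - y  -- replace 1 occurrence(s) of y with (5 - y)
  => ( 1 * ( 5 - y ) ) >= 2

Answer: ( 1 * ( 5 - y ) ) >= 2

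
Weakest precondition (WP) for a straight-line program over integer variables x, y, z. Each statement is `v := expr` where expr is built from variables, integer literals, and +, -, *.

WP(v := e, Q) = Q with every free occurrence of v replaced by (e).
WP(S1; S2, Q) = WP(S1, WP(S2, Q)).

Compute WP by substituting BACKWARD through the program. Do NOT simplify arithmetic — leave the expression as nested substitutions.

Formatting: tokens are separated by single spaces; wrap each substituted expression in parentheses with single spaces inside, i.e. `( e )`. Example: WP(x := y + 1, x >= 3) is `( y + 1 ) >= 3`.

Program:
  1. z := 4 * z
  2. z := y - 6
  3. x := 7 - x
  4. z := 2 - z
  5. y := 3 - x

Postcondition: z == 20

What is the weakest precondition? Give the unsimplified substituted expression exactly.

post: z == 20
stmt 5: y := 3 - x  -- replace 0 occurrence(s) of y with (3 - x)
  => z == 20
stmt 4: z := 2 - z  -- replace 1 occurrence(s) of z with (2 - z)
  => ( 2 - z ) == 20
stmt 3: x := 7 - x  -- replace 0 occurrence(s) of x with (7 - x)
  => ( 2 - z ) == 20
stmt 2: z := y - 6  -- replace 1 occurrence(s) of z with (y - 6)
  => ( 2 - ( y - 6 ) ) == 20
stmt 1: z := 4 * z  -- replace 0 occurrence(s) of z with (4 * z)
  => ( 2 - ( y - 6 ) ) == 20

Answer: ( 2 - ( y - 6 ) ) == 20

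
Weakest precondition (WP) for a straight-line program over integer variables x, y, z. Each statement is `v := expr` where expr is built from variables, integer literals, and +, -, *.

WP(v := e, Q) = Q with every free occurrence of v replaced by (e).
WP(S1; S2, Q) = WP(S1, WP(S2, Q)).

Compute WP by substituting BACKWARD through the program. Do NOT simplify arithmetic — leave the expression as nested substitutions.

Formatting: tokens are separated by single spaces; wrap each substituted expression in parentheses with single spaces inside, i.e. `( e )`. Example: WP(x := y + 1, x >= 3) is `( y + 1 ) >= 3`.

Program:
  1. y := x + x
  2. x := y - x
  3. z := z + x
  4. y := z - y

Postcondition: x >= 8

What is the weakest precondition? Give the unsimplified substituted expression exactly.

post: x >= 8
stmt 4: y := z - y  -- replace 0 occurrence(s) of y with (z - y)
  => x >= 8
stmt 3: z := z + x  -- replace 0 occurrence(s) of z with (z + x)
  => x >= 8
stmt 2: x := y - x  -- replace 1 occurrence(s) of x with (y - x)
  => ( y - x ) >= 8
stmt 1: y := x + x  -- replace 1 occurrence(s) of y with (x + x)
  => ( ( x + x ) - x ) >= 8

Answer: ( ( x + x ) - x ) >= 8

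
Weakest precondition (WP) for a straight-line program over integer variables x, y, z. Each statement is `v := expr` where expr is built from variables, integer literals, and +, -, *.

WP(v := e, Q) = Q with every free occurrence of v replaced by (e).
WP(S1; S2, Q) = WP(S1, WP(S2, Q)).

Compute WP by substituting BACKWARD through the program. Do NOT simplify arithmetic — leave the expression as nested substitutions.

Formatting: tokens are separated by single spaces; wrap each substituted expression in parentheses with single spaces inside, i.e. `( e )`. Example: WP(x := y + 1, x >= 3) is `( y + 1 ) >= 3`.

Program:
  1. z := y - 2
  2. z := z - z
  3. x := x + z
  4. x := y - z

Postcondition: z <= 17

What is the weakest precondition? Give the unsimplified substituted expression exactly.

Answer: ( ( y - 2 ) - ( y - 2 ) ) <= 17

Derivation:
post: z <= 17
stmt 4: x := y - z  -- replace 0 occurrence(s) of x with (y - z)
  => z <= 17
stmt 3: x := x + z  -- replace 0 occurrence(s) of x with (x + z)
  => z <= 17
stmt 2: z := z - z  -- replace 1 occurrence(s) of z with (z - z)
  => ( z - z ) <= 17
stmt 1: z := y - 2  -- replace 2 occurrence(s) of z with (y - 2)
  => ( ( y - 2 ) - ( y - 2 ) ) <= 17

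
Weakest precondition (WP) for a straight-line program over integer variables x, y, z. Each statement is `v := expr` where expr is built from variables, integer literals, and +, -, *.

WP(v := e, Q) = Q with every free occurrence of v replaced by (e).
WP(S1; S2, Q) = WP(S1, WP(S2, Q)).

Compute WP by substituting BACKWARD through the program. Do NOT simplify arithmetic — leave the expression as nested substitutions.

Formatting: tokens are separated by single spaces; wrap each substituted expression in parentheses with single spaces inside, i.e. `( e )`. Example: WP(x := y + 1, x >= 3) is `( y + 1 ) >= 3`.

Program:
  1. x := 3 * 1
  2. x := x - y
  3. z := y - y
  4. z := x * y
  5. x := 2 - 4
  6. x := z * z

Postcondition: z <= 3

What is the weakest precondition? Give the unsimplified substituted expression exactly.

Answer: ( ( ( 3 * 1 ) - y ) * y ) <= 3

Derivation:
post: z <= 3
stmt 6: x := z * z  -- replace 0 occurrence(s) of x with (z * z)
  => z <= 3
stmt 5: x := 2 - 4  -- replace 0 occurrence(s) of x with (2 - 4)
  => z <= 3
stmt 4: z := x * y  -- replace 1 occurrence(s) of z with (x * y)
  => ( x * y ) <= 3
stmt 3: z := y - y  -- replace 0 occurrence(s) of z with (y - y)
  => ( x * y ) <= 3
stmt 2: x := x - y  -- replace 1 occurrence(s) of x with (x - y)
  => ( ( x - y ) * y ) <= 3
stmt 1: x := 3 * 1  -- replace 1 occurrence(s) of x with (3 * 1)
  => ( ( ( 3 * 1 ) - y ) * y ) <= 3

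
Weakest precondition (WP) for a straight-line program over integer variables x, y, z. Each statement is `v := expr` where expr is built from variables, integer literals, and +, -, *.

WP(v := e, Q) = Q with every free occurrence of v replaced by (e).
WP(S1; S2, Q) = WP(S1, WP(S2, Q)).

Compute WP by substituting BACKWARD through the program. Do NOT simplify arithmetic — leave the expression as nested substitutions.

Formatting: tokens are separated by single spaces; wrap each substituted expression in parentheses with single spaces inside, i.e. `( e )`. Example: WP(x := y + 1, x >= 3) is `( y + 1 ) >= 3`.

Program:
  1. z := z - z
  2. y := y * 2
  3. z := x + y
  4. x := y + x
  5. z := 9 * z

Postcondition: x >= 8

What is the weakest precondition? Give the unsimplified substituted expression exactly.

post: x >= 8
stmt 5: z := 9 * z  -- replace 0 occurrence(s) of z with (9 * z)
  => x >= 8
stmt 4: x := y + x  -- replace 1 occurrence(s) of x with (y + x)
  => ( y + x ) >= 8
stmt 3: z := x + y  -- replace 0 occurrence(s) of z with (x + y)
  => ( y + x ) >= 8
stmt 2: y := y * 2  -- replace 1 occurrence(s) of y with (y * 2)
  => ( ( y * 2 ) + x ) >= 8
stmt 1: z := z - z  -- replace 0 occurrence(s) of z with (z - z)
  => ( ( y * 2 ) + x ) >= 8

Answer: ( ( y * 2 ) + x ) >= 8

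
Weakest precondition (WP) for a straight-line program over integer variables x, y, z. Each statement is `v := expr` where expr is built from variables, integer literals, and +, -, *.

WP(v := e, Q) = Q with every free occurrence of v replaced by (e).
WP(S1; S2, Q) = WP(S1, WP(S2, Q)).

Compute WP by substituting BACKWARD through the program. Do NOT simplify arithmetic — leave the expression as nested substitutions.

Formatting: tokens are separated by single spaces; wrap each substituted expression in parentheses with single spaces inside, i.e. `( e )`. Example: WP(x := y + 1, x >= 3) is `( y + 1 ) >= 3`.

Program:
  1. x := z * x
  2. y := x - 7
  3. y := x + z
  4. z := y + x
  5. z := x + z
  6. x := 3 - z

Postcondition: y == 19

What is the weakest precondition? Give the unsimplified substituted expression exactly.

Answer: ( ( z * x ) + z ) == 19

Derivation:
post: y == 19
stmt 6: x := 3 - z  -- replace 0 occurrence(s) of x with (3 - z)
  => y == 19
stmt 5: z := x + z  -- replace 0 occurrence(s) of z with (x + z)
  => y == 19
stmt 4: z := y + x  -- replace 0 occurrence(s) of z with (y + x)
  => y == 19
stmt 3: y := x + z  -- replace 1 occurrence(s) of y with (x + z)
  => ( x + z ) == 19
stmt 2: y := x - 7  -- replace 0 occurrence(s) of y with (x - 7)
  => ( x + z ) == 19
stmt 1: x := z * x  -- replace 1 occurrence(s) of x with (z * x)
  => ( ( z * x ) + z ) == 19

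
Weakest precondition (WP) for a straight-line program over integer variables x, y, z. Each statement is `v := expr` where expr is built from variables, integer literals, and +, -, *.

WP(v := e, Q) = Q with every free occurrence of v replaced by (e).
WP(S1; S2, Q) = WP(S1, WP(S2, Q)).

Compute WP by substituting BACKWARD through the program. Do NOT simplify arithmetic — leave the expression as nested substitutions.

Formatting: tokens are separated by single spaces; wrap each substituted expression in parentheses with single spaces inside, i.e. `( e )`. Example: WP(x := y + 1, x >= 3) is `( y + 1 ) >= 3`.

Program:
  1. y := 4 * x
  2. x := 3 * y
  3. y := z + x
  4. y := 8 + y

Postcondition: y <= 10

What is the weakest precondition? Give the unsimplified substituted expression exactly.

Answer: ( 8 + ( z + ( 3 * ( 4 * x ) ) ) ) <= 10

Derivation:
post: y <= 10
stmt 4: y := 8 + y  -- replace 1 occurrence(s) of y with (8 + y)
  => ( 8 + y ) <= 10
stmt 3: y := z + x  -- replace 1 occurrence(s) of y with (z + x)
  => ( 8 + ( z + x ) ) <= 10
stmt 2: x := 3 * y  -- replace 1 occurrence(s) of x with (3 * y)
  => ( 8 + ( z + ( 3 * y ) ) ) <= 10
stmt 1: y := 4 * x  -- replace 1 occurrence(s) of y with (4 * x)
  => ( 8 + ( z + ( 3 * ( 4 * x ) ) ) ) <= 10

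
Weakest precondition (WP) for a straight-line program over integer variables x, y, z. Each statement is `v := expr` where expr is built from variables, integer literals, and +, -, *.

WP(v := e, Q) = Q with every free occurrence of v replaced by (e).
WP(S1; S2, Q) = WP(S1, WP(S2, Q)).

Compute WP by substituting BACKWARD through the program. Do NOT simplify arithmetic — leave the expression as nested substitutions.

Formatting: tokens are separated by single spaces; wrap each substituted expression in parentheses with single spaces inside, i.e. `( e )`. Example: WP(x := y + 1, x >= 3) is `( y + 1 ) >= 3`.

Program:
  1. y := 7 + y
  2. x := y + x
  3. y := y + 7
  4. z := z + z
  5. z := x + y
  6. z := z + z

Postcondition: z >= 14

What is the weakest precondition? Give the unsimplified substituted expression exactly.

Answer: ( ( ( ( 7 + y ) + x ) + ( ( 7 + y ) + 7 ) ) + ( ( ( 7 + y ) + x ) + ( ( 7 + y ) + 7 ) ) ) >= 14

Derivation:
post: z >= 14
stmt 6: z := z + z  -- replace 1 occurrence(s) of z with (z + z)
  => ( z + z ) >= 14
stmt 5: z := x + y  -- replace 2 occurrence(s) of z with (x + y)
  => ( ( x + y ) + ( x + y ) ) >= 14
stmt 4: z := z + z  -- replace 0 occurrence(s) of z with (z + z)
  => ( ( x + y ) + ( x + y ) ) >= 14
stmt 3: y := y + 7  -- replace 2 occurrence(s) of y with (y + 7)
  => ( ( x + ( y + 7 ) ) + ( x + ( y + 7 ) ) ) >= 14
stmt 2: x := y + x  -- replace 2 occurrence(s) of x with (y + x)
  => ( ( ( y + x ) + ( y + 7 ) ) + ( ( y + x ) + ( y + 7 ) ) ) >= 14
stmt 1: y := 7 + y  -- replace 4 occurrence(s) of y with (7 + y)
  => ( ( ( ( 7 + y ) + x ) + ( ( 7 + y ) + 7 ) ) + ( ( ( 7 + y ) + x ) + ( ( 7 + y ) + 7 ) ) ) >= 14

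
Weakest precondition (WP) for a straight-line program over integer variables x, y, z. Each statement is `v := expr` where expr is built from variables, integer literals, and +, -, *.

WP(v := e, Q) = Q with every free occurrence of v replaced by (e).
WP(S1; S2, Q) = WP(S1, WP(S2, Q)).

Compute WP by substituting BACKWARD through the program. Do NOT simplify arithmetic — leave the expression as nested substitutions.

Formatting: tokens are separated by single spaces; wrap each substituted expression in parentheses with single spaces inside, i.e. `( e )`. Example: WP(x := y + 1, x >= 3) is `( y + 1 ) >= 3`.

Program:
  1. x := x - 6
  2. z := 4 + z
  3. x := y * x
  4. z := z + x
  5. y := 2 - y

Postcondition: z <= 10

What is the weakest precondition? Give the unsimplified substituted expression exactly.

post: z <= 10
stmt 5: y := 2 - y  -- replace 0 occurrence(s) of y with (2 - y)
  => z <= 10
stmt 4: z := z + x  -- replace 1 occurrence(s) of z with (z + x)
  => ( z + x ) <= 10
stmt 3: x := y * x  -- replace 1 occurrence(s) of x with (y * x)
  => ( z + ( y * x ) ) <= 10
stmt 2: z := 4 + z  -- replace 1 occurrence(s) of z with (4 + z)
  => ( ( 4 + z ) + ( y * x ) ) <= 10
stmt 1: x := x - 6  -- replace 1 occurrence(s) of x with (x - 6)
  => ( ( 4 + z ) + ( y * ( x - 6 ) ) ) <= 10

Answer: ( ( 4 + z ) + ( y * ( x - 6 ) ) ) <= 10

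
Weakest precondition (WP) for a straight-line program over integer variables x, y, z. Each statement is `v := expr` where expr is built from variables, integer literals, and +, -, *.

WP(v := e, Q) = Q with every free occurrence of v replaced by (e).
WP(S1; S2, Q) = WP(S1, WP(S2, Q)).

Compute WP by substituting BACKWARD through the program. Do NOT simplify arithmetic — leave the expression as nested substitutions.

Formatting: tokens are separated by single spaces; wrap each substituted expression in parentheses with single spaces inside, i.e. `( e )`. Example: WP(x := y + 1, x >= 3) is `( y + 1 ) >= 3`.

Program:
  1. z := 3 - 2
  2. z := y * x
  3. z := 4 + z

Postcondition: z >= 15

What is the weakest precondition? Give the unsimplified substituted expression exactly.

Answer: ( 4 + ( y * x ) ) >= 15

Derivation:
post: z >= 15
stmt 3: z := 4 + z  -- replace 1 occurrence(s) of z with (4 + z)
  => ( 4 + z ) >= 15
stmt 2: z := y * x  -- replace 1 occurrence(s) of z with (y * x)
  => ( 4 + ( y * x ) ) >= 15
stmt 1: z := 3 - 2  -- replace 0 occurrence(s) of z with (3 - 2)
  => ( 4 + ( y * x ) ) >= 15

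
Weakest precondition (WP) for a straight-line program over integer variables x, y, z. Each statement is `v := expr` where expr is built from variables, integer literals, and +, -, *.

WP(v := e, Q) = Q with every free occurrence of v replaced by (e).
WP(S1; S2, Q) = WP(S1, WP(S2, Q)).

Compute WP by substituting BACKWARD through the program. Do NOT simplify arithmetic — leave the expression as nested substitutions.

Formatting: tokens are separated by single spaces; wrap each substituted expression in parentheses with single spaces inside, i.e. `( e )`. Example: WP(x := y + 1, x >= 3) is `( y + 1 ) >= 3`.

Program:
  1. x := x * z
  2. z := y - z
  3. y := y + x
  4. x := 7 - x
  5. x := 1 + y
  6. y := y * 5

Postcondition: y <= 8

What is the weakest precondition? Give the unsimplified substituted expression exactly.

Answer: ( ( y + ( x * z ) ) * 5 ) <= 8

Derivation:
post: y <= 8
stmt 6: y := y * 5  -- replace 1 occurrence(s) of y with (y * 5)
  => ( y * 5 ) <= 8
stmt 5: x := 1 + y  -- replace 0 occurrence(s) of x with (1 + y)
  => ( y * 5 ) <= 8
stmt 4: x := 7 - x  -- replace 0 occurrence(s) of x with (7 - x)
  => ( y * 5 ) <= 8
stmt 3: y := y + x  -- replace 1 occurrence(s) of y with (y + x)
  => ( ( y + x ) * 5 ) <= 8
stmt 2: z := y - z  -- replace 0 occurrence(s) of z with (y - z)
  => ( ( y + x ) * 5 ) <= 8
stmt 1: x := x * z  -- replace 1 occurrence(s) of x with (x * z)
  => ( ( y + ( x * z ) ) * 5 ) <= 8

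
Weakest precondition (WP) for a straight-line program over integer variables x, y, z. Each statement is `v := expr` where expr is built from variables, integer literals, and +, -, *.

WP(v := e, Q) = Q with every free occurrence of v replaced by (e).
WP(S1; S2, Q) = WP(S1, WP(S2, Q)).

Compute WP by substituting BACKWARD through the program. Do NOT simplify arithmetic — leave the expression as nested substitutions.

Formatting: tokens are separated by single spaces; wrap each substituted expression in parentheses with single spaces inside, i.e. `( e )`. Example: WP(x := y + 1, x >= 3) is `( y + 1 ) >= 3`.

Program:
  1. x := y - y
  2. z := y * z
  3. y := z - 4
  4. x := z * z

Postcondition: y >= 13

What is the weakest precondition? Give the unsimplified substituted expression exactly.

Answer: ( ( y * z ) - 4 ) >= 13

Derivation:
post: y >= 13
stmt 4: x := z * z  -- replace 0 occurrence(s) of x with (z * z)
  => y >= 13
stmt 3: y := z - 4  -- replace 1 occurrence(s) of y with (z - 4)
  => ( z - 4 ) >= 13
stmt 2: z := y * z  -- replace 1 occurrence(s) of z with (y * z)
  => ( ( y * z ) - 4 ) >= 13
stmt 1: x := y - y  -- replace 0 occurrence(s) of x with (y - y)
  => ( ( y * z ) - 4 ) >= 13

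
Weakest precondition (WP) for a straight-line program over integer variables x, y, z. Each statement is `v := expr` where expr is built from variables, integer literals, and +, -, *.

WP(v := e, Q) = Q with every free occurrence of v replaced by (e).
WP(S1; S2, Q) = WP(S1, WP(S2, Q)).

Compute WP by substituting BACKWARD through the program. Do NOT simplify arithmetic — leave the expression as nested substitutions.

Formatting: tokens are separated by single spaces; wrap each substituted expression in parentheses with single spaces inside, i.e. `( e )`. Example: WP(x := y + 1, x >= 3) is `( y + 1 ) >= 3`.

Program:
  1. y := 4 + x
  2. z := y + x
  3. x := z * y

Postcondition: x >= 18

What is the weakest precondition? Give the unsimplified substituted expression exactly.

Answer: ( ( ( 4 + x ) + x ) * ( 4 + x ) ) >= 18

Derivation:
post: x >= 18
stmt 3: x := z * y  -- replace 1 occurrence(s) of x with (z * y)
  => ( z * y ) >= 18
stmt 2: z := y + x  -- replace 1 occurrence(s) of z with (y + x)
  => ( ( y + x ) * y ) >= 18
stmt 1: y := 4 + x  -- replace 2 occurrence(s) of y with (4 + x)
  => ( ( ( 4 + x ) + x ) * ( 4 + x ) ) >= 18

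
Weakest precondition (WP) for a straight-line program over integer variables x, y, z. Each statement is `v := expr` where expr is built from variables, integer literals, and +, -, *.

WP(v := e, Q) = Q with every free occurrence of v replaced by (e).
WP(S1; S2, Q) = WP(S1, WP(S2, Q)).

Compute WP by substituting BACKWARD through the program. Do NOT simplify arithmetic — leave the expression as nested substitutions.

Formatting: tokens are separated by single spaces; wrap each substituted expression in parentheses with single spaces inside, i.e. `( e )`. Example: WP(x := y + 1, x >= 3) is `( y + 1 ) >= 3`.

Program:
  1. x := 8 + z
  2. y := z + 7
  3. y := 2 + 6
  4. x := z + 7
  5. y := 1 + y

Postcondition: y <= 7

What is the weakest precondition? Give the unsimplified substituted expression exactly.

Answer: ( 1 + ( 2 + 6 ) ) <= 7

Derivation:
post: y <= 7
stmt 5: y := 1 + y  -- replace 1 occurrence(s) of y with (1 + y)
  => ( 1 + y ) <= 7
stmt 4: x := z + 7  -- replace 0 occurrence(s) of x with (z + 7)
  => ( 1 + y ) <= 7
stmt 3: y := 2 + 6  -- replace 1 occurrence(s) of y with (2 + 6)
  => ( 1 + ( 2 + 6 ) ) <= 7
stmt 2: y := z + 7  -- replace 0 occurrence(s) of y with (z + 7)
  => ( 1 + ( 2 + 6 ) ) <= 7
stmt 1: x := 8 + z  -- replace 0 occurrence(s) of x with (8 + z)
  => ( 1 + ( 2 + 6 ) ) <= 7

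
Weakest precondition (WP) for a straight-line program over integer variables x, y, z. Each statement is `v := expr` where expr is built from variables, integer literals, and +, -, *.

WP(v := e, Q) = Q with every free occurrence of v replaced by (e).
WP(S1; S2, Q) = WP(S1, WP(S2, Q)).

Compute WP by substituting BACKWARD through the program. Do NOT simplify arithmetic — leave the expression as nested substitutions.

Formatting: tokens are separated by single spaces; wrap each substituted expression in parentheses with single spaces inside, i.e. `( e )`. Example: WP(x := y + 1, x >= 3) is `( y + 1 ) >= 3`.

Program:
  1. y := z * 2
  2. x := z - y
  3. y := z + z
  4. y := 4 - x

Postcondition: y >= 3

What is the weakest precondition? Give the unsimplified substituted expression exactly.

post: y >= 3
stmt 4: y := 4 - x  -- replace 1 occurrence(s) of y with (4 - x)
  => ( 4 - x ) >= 3
stmt 3: y := z + z  -- replace 0 occurrence(s) of y with (z + z)
  => ( 4 - x ) >= 3
stmt 2: x := z - y  -- replace 1 occurrence(s) of x with (z - y)
  => ( 4 - ( z - y ) ) >= 3
stmt 1: y := z * 2  -- replace 1 occurrence(s) of y with (z * 2)
  => ( 4 - ( z - ( z * 2 ) ) ) >= 3

Answer: ( 4 - ( z - ( z * 2 ) ) ) >= 3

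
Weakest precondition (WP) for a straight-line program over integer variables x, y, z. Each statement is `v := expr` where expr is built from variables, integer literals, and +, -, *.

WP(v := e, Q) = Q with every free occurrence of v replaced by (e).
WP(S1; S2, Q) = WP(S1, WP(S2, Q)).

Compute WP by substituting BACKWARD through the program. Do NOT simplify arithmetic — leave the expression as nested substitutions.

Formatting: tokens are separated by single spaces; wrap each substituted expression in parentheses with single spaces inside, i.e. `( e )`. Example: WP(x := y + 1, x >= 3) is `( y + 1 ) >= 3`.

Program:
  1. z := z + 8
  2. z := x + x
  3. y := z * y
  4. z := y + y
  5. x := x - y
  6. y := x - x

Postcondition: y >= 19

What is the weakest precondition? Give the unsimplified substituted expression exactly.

Answer: ( ( x - ( ( x + x ) * y ) ) - ( x - ( ( x + x ) * y ) ) ) >= 19

Derivation:
post: y >= 19
stmt 6: y := x - x  -- replace 1 occurrence(s) of y with (x - x)
  => ( x - x ) >= 19
stmt 5: x := x - y  -- replace 2 occurrence(s) of x with (x - y)
  => ( ( x - y ) - ( x - y ) ) >= 19
stmt 4: z := y + y  -- replace 0 occurrence(s) of z with (y + y)
  => ( ( x - y ) - ( x - y ) ) >= 19
stmt 3: y := z * y  -- replace 2 occurrence(s) of y with (z * y)
  => ( ( x - ( z * y ) ) - ( x - ( z * y ) ) ) >= 19
stmt 2: z := x + x  -- replace 2 occurrence(s) of z with (x + x)
  => ( ( x - ( ( x + x ) * y ) ) - ( x - ( ( x + x ) * y ) ) ) >= 19
stmt 1: z := z + 8  -- replace 0 occurrence(s) of z with (z + 8)
  => ( ( x - ( ( x + x ) * y ) ) - ( x - ( ( x + x ) * y ) ) ) >= 19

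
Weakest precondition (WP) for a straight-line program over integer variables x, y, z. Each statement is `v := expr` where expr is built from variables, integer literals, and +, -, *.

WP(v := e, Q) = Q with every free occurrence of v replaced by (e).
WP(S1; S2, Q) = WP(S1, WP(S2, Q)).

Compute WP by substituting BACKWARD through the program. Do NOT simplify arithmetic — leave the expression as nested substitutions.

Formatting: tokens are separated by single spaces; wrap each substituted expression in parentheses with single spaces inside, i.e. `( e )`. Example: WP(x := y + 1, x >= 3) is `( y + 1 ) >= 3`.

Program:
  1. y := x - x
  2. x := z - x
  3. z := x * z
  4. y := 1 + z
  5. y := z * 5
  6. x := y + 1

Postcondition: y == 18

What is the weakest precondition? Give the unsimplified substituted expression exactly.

Answer: ( ( ( z - x ) * z ) * 5 ) == 18

Derivation:
post: y == 18
stmt 6: x := y + 1  -- replace 0 occurrence(s) of x with (y + 1)
  => y == 18
stmt 5: y := z * 5  -- replace 1 occurrence(s) of y with (z * 5)
  => ( z * 5 ) == 18
stmt 4: y := 1 + z  -- replace 0 occurrence(s) of y with (1 + z)
  => ( z * 5 ) == 18
stmt 3: z := x * z  -- replace 1 occurrence(s) of z with (x * z)
  => ( ( x * z ) * 5 ) == 18
stmt 2: x := z - x  -- replace 1 occurrence(s) of x with (z - x)
  => ( ( ( z - x ) * z ) * 5 ) == 18
stmt 1: y := x - x  -- replace 0 occurrence(s) of y with (x - x)
  => ( ( ( z - x ) * z ) * 5 ) == 18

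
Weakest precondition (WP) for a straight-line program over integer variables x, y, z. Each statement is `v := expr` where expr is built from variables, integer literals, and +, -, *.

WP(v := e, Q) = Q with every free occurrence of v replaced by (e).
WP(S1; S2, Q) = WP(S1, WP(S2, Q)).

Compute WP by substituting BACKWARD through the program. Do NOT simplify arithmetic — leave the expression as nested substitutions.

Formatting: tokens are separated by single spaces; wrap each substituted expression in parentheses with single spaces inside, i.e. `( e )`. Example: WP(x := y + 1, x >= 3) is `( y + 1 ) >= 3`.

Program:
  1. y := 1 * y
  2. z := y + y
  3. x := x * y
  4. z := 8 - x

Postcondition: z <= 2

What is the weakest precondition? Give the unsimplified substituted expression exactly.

post: z <= 2
stmt 4: z := 8 - x  -- replace 1 occurrence(s) of z with (8 - x)
  => ( 8 - x ) <= 2
stmt 3: x := x * y  -- replace 1 occurrence(s) of x with (x * y)
  => ( 8 - ( x * y ) ) <= 2
stmt 2: z := y + y  -- replace 0 occurrence(s) of z with (y + y)
  => ( 8 - ( x * y ) ) <= 2
stmt 1: y := 1 * y  -- replace 1 occurrence(s) of y with (1 * y)
  => ( 8 - ( x * ( 1 * y ) ) ) <= 2

Answer: ( 8 - ( x * ( 1 * y ) ) ) <= 2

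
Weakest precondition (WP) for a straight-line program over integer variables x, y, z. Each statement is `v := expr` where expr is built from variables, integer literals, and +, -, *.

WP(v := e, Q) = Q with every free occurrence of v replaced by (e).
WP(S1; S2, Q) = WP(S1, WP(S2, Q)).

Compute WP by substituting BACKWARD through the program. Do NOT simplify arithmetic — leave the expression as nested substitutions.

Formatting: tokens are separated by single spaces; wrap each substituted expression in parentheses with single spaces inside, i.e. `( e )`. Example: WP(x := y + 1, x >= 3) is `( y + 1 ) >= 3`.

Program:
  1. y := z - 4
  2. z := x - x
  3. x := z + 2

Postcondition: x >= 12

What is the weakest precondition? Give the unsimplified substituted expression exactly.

post: x >= 12
stmt 3: x := z + 2  -- replace 1 occurrence(s) of x with (z + 2)
  => ( z + 2 ) >= 12
stmt 2: z := x - x  -- replace 1 occurrence(s) of z with (x - x)
  => ( ( x - x ) + 2 ) >= 12
stmt 1: y := z - 4  -- replace 0 occurrence(s) of y with (z - 4)
  => ( ( x - x ) + 2 ) >= 12

Answer: ( ( x - x ) + 2 ) >= 12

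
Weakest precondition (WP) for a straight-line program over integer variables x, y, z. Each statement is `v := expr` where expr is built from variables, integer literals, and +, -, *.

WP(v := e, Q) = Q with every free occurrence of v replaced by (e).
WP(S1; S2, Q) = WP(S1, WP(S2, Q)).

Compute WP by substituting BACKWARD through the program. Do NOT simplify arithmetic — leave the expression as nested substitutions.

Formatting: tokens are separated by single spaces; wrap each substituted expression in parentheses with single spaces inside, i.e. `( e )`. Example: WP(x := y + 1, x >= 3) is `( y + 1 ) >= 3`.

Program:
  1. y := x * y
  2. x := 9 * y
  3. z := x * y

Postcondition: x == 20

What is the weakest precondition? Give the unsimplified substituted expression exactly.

post: x == 20
stmt 3: z := x * y  -- replace 0 occurrence(s) of z with (x * y)
  => x == 20
stmt 2: x := 9 * y  -- replace 1 occurrence(s) of x with (9 * y)
  => ( 9 * y ) == 20
stmt 1: y := x * y  -- replace 1 occurrence(s) of y with (x * y)
  => ( 9 * ( x * y ) ) == 20

Answer: ( 9 * ( x * y ) ) == 20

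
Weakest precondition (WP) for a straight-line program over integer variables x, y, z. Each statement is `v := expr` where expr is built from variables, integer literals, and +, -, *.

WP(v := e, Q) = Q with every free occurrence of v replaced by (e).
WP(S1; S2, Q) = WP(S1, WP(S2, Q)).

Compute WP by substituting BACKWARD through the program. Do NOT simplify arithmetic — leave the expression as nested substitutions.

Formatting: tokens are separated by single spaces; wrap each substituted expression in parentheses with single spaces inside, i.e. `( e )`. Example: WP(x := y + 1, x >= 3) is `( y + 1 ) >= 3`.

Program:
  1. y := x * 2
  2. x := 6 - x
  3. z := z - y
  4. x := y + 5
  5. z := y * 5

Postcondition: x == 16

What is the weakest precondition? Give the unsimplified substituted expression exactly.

post: x == 16
stmt 5: z := y * 5  -- replace 0 occurrence(s) of z with (y * 5)
  => x == 16
stmt 4: x := y + 5  -- replace 1 occurrence(s) of x with (y + 5)
  => ( y + 5 ) == 16
stmt 3: z := z - y  -- replace 0 occurrence(s) of z with (z - y)
  => ( y + 5 ) == 16
stmt 2: x := 6 - x  -- replace 0 occurrence(s) of x with (6 - x)
  => ( y + 5 ) == 16
stmt 1: y := x * 2  -- replace 1 occurrence(s) of y with (x * 2)
  => ( ( x * 2 ) + 5 ) == 16

Answer: ( ( x * 2 ) + 5 ) == 16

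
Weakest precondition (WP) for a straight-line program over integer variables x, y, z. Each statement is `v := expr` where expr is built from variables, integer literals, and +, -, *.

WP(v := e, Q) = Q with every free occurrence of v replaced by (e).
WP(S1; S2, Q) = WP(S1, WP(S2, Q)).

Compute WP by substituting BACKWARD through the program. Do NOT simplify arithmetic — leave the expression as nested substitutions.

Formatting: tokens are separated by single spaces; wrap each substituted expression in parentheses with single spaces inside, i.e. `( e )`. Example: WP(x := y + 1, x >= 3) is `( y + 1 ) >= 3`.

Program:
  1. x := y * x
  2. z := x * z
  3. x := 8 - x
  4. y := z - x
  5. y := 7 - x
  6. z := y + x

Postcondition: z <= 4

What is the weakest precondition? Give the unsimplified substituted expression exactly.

Answer: ( ( 7 - ( 8 - ( y * x ) ) ) + ( 8 - ( y * x ) ) ) <= 4

Derivation:
post: z <= 4
stmt 6: z := y + x  -- replace 1 occurrence(s) of z with (y + x)
  => ( y + x ) <= 4
stmt 5: y := 7 - x  -- replace 1 occurrence(s) of y with (7 - x)
  => ( ( 7 - x ) + x ) <= 4
stmt 4: y := z - x  -- replace 0 occurrence(s) of y with (z - x)
  => ( ( 7 - x ) + x ) <= 4
stmt 3: x := 8 - x  -- replace 2 occurrence(s) of x with (8 - x)
  => ( ( 7 - ( 8 - x ) ) + ( 8 - x ) ) <= 4
stmt 2: z := x * z  -- replace 0 occurrence(s) of z with (x * z)
  => ( ( 7 - ( 8 - x ) ) + ( 8 - x ) ) <= 4
stmt 1: x := y * x  -- replace 2 occurrence(s) of x with (y * x)
  => ( ( 7 - ( 8 - ( y * x ) ) ) + ( 8 - ( y * x ) ) ) <= 4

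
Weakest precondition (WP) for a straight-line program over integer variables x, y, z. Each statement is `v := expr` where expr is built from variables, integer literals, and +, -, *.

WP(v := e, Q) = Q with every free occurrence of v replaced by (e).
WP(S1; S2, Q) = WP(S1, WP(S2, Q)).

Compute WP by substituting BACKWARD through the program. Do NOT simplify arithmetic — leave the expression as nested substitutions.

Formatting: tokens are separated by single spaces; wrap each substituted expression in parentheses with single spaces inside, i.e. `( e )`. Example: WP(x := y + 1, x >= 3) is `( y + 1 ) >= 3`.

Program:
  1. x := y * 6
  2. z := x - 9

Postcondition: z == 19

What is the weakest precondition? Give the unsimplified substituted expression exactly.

post: z == 19
stmt 2: z := x - 9  -- replace 1 occurrence(s) of z with (x - 9)
  => ( x - 9 ) == 19
stmt 1: x := y * 6  -- replace 1 occurrence(s) of x with (y * 6)
  => ( ( y * 6 ) - 9 ) == 19

Answer: ( ( y * 6 ) - 9 ) == 19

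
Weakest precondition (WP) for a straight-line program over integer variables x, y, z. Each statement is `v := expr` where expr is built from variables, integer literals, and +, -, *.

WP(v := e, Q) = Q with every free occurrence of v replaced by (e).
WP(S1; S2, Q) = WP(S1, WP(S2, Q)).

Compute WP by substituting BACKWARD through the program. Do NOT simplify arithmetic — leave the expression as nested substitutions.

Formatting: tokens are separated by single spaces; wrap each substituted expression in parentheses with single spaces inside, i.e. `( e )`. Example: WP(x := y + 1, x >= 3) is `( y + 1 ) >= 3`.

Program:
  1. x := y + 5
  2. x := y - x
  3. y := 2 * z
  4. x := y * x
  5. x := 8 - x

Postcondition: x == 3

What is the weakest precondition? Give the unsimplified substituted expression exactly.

Answer: ( 8 - ( ( 2 * z ) * ( y - ( y + 5 ) ) ) ) == 3

Derivation:
post: x == 3
stmt 5: x := 8 - x  -- replace 1 occurrence(s) of x with (8 - x)
  => ( 8 - x ) == 3
stmt 4: x := y * x  -- replace 1 occurrence(s) of x with (y * x)
  => ( 8 - ( y * x ) ) == 3
stmt 3: y := 2 * z  -- replace 1 occurrence(s) of y with (2 * z)
  => ( 8 - ( ( 2 * z ) * x ) ) == 3
stmt 2: x := y - x  -- replace 1 occurrence(s) of x with (y - x)
  => ( 8 - ( ( 2 * z ) * ( y - x ) ) ) == 3
stmt 1: x := y + 5  -- replace 1 occurrence(s) of x with (y + 5)
  => ( 8 - ( ( 2 * z ) * ( y - ( y + 5 ) ) ) ) == 3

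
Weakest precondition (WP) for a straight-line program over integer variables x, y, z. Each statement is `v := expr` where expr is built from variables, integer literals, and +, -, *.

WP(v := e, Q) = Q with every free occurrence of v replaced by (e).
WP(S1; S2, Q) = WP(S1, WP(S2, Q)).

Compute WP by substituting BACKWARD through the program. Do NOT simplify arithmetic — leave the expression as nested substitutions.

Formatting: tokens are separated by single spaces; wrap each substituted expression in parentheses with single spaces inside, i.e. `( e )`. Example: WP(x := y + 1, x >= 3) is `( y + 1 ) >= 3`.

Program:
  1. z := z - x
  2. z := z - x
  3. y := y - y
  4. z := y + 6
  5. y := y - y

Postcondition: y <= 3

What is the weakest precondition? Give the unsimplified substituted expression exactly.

post: y <= 3
stmt 5: y := y - y  -- replace 1 occurrence(s) of y with (y - y)
  => ( y - y ) <= 3
stmt 4: z := y + 6  -- replace 0 occurrence(s) of z with (y + 6)
  => ( y - y ) <= 3
stmt 3: y := y - y  -- replace 2 occurrence(s) of y with (y - y)
  => ( ( y - y ) - ( y - y ) ) <= 3
stmt 2: z := z - x  -- replace 0 occurrence(s) of z with (z - x)
  => ( ( y - y ) - ( y - y ) ) <= 3
stmt 1: z := z - x  -- replace 0 occurrence(s) of z with (z - x)
  => ( ( y - y ) - ( y - y ) ) <= 3

Answer: ( ( y - y ) - ( y - y ) ) <= 3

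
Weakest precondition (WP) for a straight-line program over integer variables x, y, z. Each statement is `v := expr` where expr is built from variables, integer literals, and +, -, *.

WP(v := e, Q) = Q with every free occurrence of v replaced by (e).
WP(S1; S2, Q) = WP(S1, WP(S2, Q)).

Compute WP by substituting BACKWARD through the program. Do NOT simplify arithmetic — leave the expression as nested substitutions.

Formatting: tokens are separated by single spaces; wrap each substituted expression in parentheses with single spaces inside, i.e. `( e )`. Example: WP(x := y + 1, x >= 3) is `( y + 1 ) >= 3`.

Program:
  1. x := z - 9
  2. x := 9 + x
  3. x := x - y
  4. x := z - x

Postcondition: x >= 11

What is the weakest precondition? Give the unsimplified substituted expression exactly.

post: x >= 11
stmt 4: x := z - x  -- replace 1 occurrence(s) of x with (z - x)
  => ( z - x ) >= 11
stmt 3: x := x - y  -- replace 1 occurrence(s) of x with (x - y)
  => ( z - ( x - y ) ) >= 11
stmt 2: x := 9 + x  -- replace 1 occurrence(s) of x with (9 + x)
  => ( z - ( ( 9 + x ) - y ) ) >= 11
stmt 1: x := z - 9  -- replace 1 occurrence(s) of x with (z - 9)
  => ( z - ( ( 9 + ( z - 9 ) ) - y ) ) >= 11

Answer: ( z - ( ( 9 + ( z - 9 ) ) - y ) ) >= 11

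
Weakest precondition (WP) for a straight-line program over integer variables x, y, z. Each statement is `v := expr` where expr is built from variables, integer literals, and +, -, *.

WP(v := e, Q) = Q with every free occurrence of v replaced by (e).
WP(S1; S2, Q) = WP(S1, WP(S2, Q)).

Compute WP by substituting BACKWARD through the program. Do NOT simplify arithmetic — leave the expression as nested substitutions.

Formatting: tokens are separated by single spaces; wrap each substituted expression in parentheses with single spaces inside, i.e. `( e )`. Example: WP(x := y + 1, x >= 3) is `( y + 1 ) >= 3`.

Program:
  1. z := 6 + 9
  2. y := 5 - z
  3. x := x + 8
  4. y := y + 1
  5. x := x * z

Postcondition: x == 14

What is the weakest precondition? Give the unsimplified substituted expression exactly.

Answer: ( ( x + 8 ) * ( 6 + 9 ) ) == 14

Derivation:
post: x == 14
stmt 5: x := x * z  -- replace 1 occurrence(s) of x with (x * z)
  => ( x * z ) == 14
stmt 4: y := y + 1  -- replace 0 occurrence(s) of y with (y + 1)
  => ( x * z ) == 14
stmt 3: x := x + 8  -- replace 1 occurrence(s) of x with (x + 8)
  => ( ( x + 8 ) * z ) == 14
stmt 2: y := 5 - z  -- replace 0 occurrence(s) of y with (5 - z)
  => ( ( x + 8 ) * z ) == 14
stmt 1: z := 6 + 9  -- replace 1 occurrence(s) of z with (6 + 9)
  => ( ( x + 8 ) * ( 6 + 9 ) ) == 14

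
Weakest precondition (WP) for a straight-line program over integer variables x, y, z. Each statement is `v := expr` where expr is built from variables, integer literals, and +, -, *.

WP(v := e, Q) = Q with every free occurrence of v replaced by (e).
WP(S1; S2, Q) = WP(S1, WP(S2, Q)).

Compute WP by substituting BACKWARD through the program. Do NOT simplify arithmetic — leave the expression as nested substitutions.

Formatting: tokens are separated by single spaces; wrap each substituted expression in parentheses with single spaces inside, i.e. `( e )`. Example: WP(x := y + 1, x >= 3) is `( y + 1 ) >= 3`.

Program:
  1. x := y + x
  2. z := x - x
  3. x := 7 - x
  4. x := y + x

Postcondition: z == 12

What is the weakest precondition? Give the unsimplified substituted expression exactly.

post: z == 12
stmt 4: x := y + x  -- replace 0 occurrence(s) of x with (y + x)
  => z == 12
stmt 3: x := 7 - x  -- replace 0 occurrence(s) of x with (7 - x)
  => z == 12
stmt 2: z := x - x  -- replace 1 occurrence(s) of z with (x - x)
  => ( x - x ) == 12
stmt 1: x := y + x  -- replace 2 occurrence(s) of x with (y + x)
  => ( ( y + x ) - ( y + x ) ) == 12

Answer: ( ( y + x ) - ( y + x ) ) == 12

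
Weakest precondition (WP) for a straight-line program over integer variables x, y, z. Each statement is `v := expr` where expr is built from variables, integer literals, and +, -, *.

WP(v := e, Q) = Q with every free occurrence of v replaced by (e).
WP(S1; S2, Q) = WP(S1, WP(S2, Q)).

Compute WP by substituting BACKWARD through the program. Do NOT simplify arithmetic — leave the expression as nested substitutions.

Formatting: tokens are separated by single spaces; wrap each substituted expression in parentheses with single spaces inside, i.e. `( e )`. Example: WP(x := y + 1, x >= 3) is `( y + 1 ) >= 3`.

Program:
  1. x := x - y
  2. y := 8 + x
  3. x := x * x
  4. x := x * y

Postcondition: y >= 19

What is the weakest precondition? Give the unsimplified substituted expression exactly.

Answer: ( 8 + ( x - y ) ) >= 19

Derivation:
post: y >= 19
stmt 4: x := x * y  -- replace 0 occurrence(s) of x with (x * y)
  => y >= 19
stmt 3: x := x * x  -- replace 0 occurrence(s) of x with (x * x)
  => y >= 19
stmt 2: y := 8 + x  -- replace 1 occurrence(s) of y with (8 + x)
  => ( 8 + x ) >= 19
stmt 1: x := x - y  -- replace 1 occurrence(s) of x with (x - y)
  => ( 8 + ( x - y ) ) >= 19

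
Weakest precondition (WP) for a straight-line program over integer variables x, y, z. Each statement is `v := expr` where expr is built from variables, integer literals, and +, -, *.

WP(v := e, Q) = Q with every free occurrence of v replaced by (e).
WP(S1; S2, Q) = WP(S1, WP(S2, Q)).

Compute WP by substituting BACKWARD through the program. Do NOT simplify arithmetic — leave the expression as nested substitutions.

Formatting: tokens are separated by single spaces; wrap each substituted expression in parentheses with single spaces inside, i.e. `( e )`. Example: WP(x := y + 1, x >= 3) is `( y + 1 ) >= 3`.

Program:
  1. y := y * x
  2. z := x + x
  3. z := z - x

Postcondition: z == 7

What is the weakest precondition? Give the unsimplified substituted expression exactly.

post: z == 7
stmt 3: z := z - x  -- replace 1 occurrence(s) of z with (z - x)
  => ( z - x ) == 7
stmt 2: z := x + x  -- replace 1 occurrence(s) of z with (x + x)
  => ( ( x + x ) - x ) == 7
stmt 1: y := y * x  -- replace 0 occurrence(s) of y with (y * x)
  => ( ( x + x ) - x ) == 7

Answer: ( ( x + x ) - x ) == 7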